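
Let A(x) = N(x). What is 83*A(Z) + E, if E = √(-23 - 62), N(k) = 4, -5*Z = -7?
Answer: 332 + I*√85 ≈ 332.0 + 9.2195*I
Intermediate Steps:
Z = 7/5 (Z = -⅕*(-7) = 7/5 ≈ 1.4000)
A(x) = 4
E = I*√85 (E = √(-85) = I*√85 ≈ 9.2195*I)
83*A(Z) + E = 83*4 + I*√85 = 332 + I*√85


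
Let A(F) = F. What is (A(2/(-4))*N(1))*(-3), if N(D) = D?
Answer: 3/2 ≈ 1.5000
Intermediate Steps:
(A(2/(-4))*N(1))*(-3) = ((2/(-4))*1)*(-3) = ((2*(-1/4))*1)*(-3) = -1/2*1*(-3) = -1/2*(-3) = 3/2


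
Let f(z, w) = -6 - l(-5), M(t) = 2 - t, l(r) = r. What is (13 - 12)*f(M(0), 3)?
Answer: -1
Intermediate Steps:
f(z, w) = -1 (f(z, w) = -6 - 1*(-5) = -6 + 5 = -1)
(13 - 12)*f(M(0), 3) = (13 - 12)*(-1) = 1*(-1) = -1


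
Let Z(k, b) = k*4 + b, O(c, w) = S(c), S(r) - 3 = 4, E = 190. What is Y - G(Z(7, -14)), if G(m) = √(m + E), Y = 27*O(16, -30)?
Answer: 189 - 2*√51 ≈ 174.72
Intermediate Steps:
S(r) = 7 (S(r) = 3 + 4 = 7)
O(c, w) = 7
Z(k, b) = b + 4*k (Z(k, b) = 4*k + b = b + 4*k)
Y = 189 (Y = 27*7 = 189)
G(m) = √(190 + m) (G(m) = √(m + 190) = √(190 + m))
Y - G(Z(7, -14)) = 189 - √(190 + (-14 + 4*7)) = 189 - √(190 + (-14 + 28)) = 189 - √(190 + 14) = 189 - √204 = 189 - 2*√51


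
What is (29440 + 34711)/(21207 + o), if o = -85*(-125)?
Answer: 64151/31832 ≈ 2.0153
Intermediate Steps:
o = 10625 (o = -1*(-10625) = 10625)
(29440 + 34711)/(21207 + o) = (29440 + 34711)/(21207 + 10625) = 64151/31832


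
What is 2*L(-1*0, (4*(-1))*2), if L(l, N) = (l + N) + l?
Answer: -16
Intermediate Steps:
L(l, N) = N + 2*l (L(l, N) = (N + l) + l = N + 2*l)
2*L(-1*0, (4*(-1))*2) = 2*((4*(-1))*2 + 2*(-1*0)) = 2*(-4*2 + 2*0) = 2*(-8 + 0) = 2*(-8) = -16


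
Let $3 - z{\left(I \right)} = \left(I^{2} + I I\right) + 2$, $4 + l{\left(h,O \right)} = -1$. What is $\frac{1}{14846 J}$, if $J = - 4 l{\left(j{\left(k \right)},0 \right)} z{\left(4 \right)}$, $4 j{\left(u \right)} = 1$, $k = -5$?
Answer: $- \frac{1}{9204520} \approx -1.0864 \cdot 10^{-7}$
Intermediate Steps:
$j{\left(u \right)} = \frac{1}{4}$ ($j{\left(u \right)} = \frac{1}{4} \cdot 1 = \frac{1}{4}$)
$l{\left(h,O \right)} = -5$ ($l{\left(h,O \right)} = -4 - 1 = -5$)
$z{\left(I \right)} = 1 - 2 I^{2}$ ($z{\left(I \right)} = 3 - \left(\left(I^{2} + I I\right) + 2\right) = 3 - \left(\left(I^{2} + I^{2}\right) + 2\right) = 3 - \left(2 I^{2} + 2\right) = 3 - \left(2 + 2 I^{2}\right) = 1 - 2 I^{2}$)
$J = -620$ ($J = \left(-4\right) \left(-5\right) \left(1 - 2 \cdot 4^{2}\right) = 20 \left(1 - 32\right) = 20 \left(-31\right) = -620$)
$\frac{1}{14846 J} = \frac{1}{14846 \left(-620\right)} = \frac{1}{-9204520} = - \frac{1}{9204520}$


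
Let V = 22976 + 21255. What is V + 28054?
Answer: 72285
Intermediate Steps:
V = 44231
V + 28054 = 44231 + 28054 = 72285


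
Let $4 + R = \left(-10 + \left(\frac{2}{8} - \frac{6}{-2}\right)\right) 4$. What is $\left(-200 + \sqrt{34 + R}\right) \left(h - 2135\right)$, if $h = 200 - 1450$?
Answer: $677000 - 3385 \sqrt{3} \approx 6.7114 \cdot 10^{5}$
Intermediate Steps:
$h = -1250$ ($h = 200 - 1450 = -1250$)
$R = -31$ ($R = -4 + \left(-10 + \left(\frac{2}{8} - \frac{6}{-2}\right)\right) 4 = -4 + \left(-10 + \left(2 \cdot \frac{1}{8} - -3\right)\right) 4 = -4 + \left(-10 + \left(\frac{1}{4} + 3\right)\right) 4 = -4 + \left(-10 + \frac{13}{4}\right) 4 = -4 - 27 = -31$)
$\left(-200 + \sqrt{34 + R}\right) \left(h - 2135\right) = \left(-200 + \sqrt{34 - 31}\right) \left(-1250 - 2135\right) = \left(-200 + \sqrt{3}\right) \left(-3385\right) = 677000 - 3385 \sqrt{3}$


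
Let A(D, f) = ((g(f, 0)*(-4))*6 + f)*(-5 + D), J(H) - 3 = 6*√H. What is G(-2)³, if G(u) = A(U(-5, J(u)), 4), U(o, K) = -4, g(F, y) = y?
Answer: -46656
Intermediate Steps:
J(H) = 3 + 6*√H
A(D, f) = f*(-5 + D) (A(D, f) = ((0*(-4))*6 + f)*(-5 + D) = (0*6 + f)*(-5 + D) = (0 + f)*(-5 + D) = f*(-5 + D))
G(u) = -36 (G(u) = 4*(-5 - 4) = 4*(-9) = -36)
G(-2)³ = (-36)³ = -46656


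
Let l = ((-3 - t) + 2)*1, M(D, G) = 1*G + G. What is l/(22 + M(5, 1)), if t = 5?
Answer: -¼ ≈ -0.25000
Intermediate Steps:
M(D, G) = 2*G (M(D, G) = G + G = 2*G)
l = -6 (l = ((-3 - 1*5) + 2)*1 = ((-3 - 5) + 2)*1 = (-8 + 2)*1 = -6*1 = -6)
l/(22 + M(5, 1)) = -6/(22 + 2*1) = -6/(22 + 2) = -6/24 = -6*1/24 = -¼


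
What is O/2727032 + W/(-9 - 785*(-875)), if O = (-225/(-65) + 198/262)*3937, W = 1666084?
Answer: 14580716817019/5996050322548 ≈ 2.4317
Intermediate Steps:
O = 28275534/1703 (O = (-225*(-1/65) + 198*(1/262))*3937 = (45/13 + 99/131)*3937 = (7182/1703)*3937 = 28275534/1703 ≈ 16603.)
O/2727032 + W/(-9 - 785*(-875)) = (28275534/1703)/2727032 + 1666084/(-9 - 785*(-875)) = (28275534/1703)*(1/2727032) + 1666084/(-9 + 686875) = 106299/17459156 + 1666084/686866 = 106299/17459156 + 1666084*(1/686866) = 106299/17459156 + 833042/343433 = 14580716817019/5996050322548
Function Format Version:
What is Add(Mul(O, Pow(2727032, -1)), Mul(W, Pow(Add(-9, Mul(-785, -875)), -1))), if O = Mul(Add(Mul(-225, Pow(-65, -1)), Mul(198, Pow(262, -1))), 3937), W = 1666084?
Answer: Rational(14580716817019, 5996050322548) ≈ 2.4317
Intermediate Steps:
O = Rational(28275534, 1703) (O = Mul(Add(Mul(-225, Rational(-1, 65)), Mul(198, Rational(1, 262))), 3937) = Mul(Add(Rational(45, 13), Rational(99, 131)), 3937) = Mul(Rational(7182, 1703), 3937) = Rational(28275534, 1703) ≈ 16603.)
Add(Mul(O, Pow(2727032, -1)), Mul(W, Pow(Add(-9, Mul(-785, -875)), -1))) = Add(Mul(Rational(28275534, 1703), Pow(2727032, -1)), Mul(1666084, Pow(Add(-9, Mul(-785, -875)), -1))) = Add(Mul(Rational(28275534, 1703), Rational(1, 2727032)), Mul(1666084, Pow(Add(-9, 686875), -1))) = Add(Rational(106299, 17459156), Mul(1666084, Pow(686866, -1))) = Add(Rational(106299, 17459156), Mul(1666084, Rational(1, 686866))) = Add(Rational(106299, 17459156), Rational(833042, 343433)) = Rational(14580716817019, 5996050322548)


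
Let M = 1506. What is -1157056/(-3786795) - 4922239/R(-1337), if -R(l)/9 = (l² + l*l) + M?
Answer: 6209434070509/13544017615980 ≈ 0.45846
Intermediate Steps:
R(l) = -13554 - 18*l² (R(l) = -9*((l² + l*l) + 1506) = -9*((l² + l²) + 1506) = -9*(2*l² + 1506) = -9*(1506 + 2*l²) = -13554 - 18*l²)
-1157056/(-3786795) - 4922239/R(-1337) = -1157056/(-3786795) - 4922239/(-13554 - 18*(-1337)²) = -1157056*(-1/3786795) - 4922239/(-13554 - 18*1787569) = 1157056/3786795 - 4922239/(-13554 - 32176242) = 1157056/3786795 - 4922239/(-32189796) = 1157056/3786795 - 4922239*(-1/32189796) = 1157056/3786795 + 4922239/32189796 = 6209434070509/13544017615980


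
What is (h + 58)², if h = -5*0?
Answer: 3364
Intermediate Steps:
h = 0
(h + 58)² = (0 + 58)² = 58² = 3364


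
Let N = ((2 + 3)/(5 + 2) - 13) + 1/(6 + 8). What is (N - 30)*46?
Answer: -13593/7 ≈ -1941.9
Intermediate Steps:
N = -171/14 (N = (5/7 - 13) + 1/14 = -86/7 + 1/14 = -171/14 ≈ -12.214)
(N - 30)*46 = (-171/14 - 30)*46 = -591/14*46 = -13593/7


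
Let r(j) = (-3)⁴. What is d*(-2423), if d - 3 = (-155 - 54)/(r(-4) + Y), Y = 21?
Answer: -235031/102 ≈ -2304.2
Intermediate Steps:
r(j) = 81
d = 97/102 (d = 3 + (-155 - 54)/(81 + 21) = 3 - 209/102 = 97/102 ≈ 0.95098)
d*(-2423) = (97/102)*(-2423) = -235031/102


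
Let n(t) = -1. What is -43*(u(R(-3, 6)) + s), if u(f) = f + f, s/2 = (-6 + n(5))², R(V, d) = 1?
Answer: -4300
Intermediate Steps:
s = 98 (s = 2*(-6 - 1)² = 2*(-7)² = 2*49 = 98)
u(f) = 2*f
-43*(u(R(-3, 6)) + s) = -43*(2*1 + 98) = -43*(2 + 98) = -43*100 = -4300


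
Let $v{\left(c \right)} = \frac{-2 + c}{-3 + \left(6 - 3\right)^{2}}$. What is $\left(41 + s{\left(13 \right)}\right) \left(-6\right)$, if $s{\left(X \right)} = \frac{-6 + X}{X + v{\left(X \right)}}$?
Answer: $- \frac{22146}{89} \approx -248.83$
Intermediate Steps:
$v{\left(c \right)} = - \frac{1}{3} + \frac{c}{6}$ ($v{\left(c \right)} = \frac{-2 + c}{-3 + 3^{2}} = \frac{-2 + c}{-3 + 9} = \frac{-2 + c}{6} = \left(-2 + c\right) \frac{1}{6} = - \frac{1}{3} + \frac{c}{6}$)
$s{\left(X \right)} = \frac{-6 + X}{- \frac{1}{3} + \frac{7 X}{6}}$ ($s{\left(X \right)} = \frac{-6 + X}{X + \left(- \frac{1}{3} + \frac{X}{6}\right)} = \frac{-6 + X}{- \frac{1}{3} + \frac{7 X}{6}}$)
$\left(41 + s{\left(13 \right)}\right) \left(-6\right) = \left(41 + \frac{6 \left(-6 + 13\right)}{-2 + 7 \cdot 13}\right) \left(-6\right) = \left(41 + 6 \frac{1}{-2 + 91} \cdot 7\right) \left(-6\right) = \left(41 + 6 \cdot \frac{1}{89} \cdot 7\right) \left(-6\right) = \left(41 + \frac{42}{89}\right) \left(-6\right) = \frac{3691}{89} \left(-6\right) = - \frac{22146}{89}$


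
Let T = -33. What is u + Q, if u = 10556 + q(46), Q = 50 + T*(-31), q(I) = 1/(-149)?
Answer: 1732720/149 ≈ 11629.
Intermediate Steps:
q(I) = -1/149
Q = 1073 (Q = 50 - 33*(-31) = 50 + 1023 = 1073)
u = 1572843/149 (u = 10556 - 1/149 = 1572843/149 ≈ 10556.)
u + Q = 1572843/149 + 1073 = 1732720/149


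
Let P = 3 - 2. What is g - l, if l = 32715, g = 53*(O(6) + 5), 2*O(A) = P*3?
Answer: -64741/2 ≈ -32371.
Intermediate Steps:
P = 1
O(A) = 3/2 (O(A) = (1*3)/2 = (½)*3 = 3/2)
g = 689/2 (g = 53*(3/2 + 5) = 53*(13/2) = 689/2 ≈ 344.50)
g - l = 689/2 - 1*32715 = 689/2 - 32715 = -64741/2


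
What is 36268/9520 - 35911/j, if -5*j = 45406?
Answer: 419518551/54033140 ≈ 7.7641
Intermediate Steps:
j = -45406/5 (j = -⅕*45406 = -45406/5 ≈ -9081.2)
36268/9520 - 35911/j = 36268/9520 - 35911/(-45406/5) = 36268*(1/9520) - 35911*(-5/45406) = 9067/2380 + 179555/45406 = 419518551/54033140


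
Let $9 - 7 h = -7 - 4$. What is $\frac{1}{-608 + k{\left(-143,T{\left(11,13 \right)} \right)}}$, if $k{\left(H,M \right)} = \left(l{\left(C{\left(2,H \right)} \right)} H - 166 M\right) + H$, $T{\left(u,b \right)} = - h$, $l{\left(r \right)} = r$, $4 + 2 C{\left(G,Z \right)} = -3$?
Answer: $\frac{14}{3133} \approx 0.0044686$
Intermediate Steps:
$C{\left(G,Z \right)} = - \frac{7}{2}$ ($C{\left(G,Z \right)} = -2 + \frac{1}{2} \left(-3\right) = -2 - \frac{3}{2} = - \frac{7}{2}$)
$h = \frac{20}{7}$ ($h = \frac{9}{7} - \frac{-7 - 4}{7} = \frac{9}{7} - - \frac{11}{7} = \frac{9}{7} + \frac{11}{7} = \frac{20}{7} \approx 2.8571$)
$T{\left(u,b \right)} = - \frac{20}{7}$ ($T{\left(u,b \right)} = \left(-1\right) \frac{20}{7} = - \frac{20}{7}$)
$k{\left(H,M \right)} = - 166 M - \frac{5 H}{2}$ ($k{\left(H,M \right)} = \left(- \frac{7 H}{2} - 166 M\right) + H = \left(- 166 M - \frac{7 H}{2}\right) + H = - 166 M - \frac{5 H}{2}$)
$\frac{1}{-608 + k{\left(-143,T{\left(11,13 \right)} \right)}} = \frac{1}{-608 - - \frac{11645}{14}} = \frac{1}{-608 + \left(\frac{3320}{7} + \frac{715}{2}\right)} = \frac{1}{-608 + \frac{11645}{14}} = \frac{1}{\frac{3133}{14}} = \frac{14}{3133}$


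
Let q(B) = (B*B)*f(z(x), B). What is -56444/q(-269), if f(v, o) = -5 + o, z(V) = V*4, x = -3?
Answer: 206/72361 ≈ 0.0028468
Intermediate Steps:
z(V) = 4*V
q(B) = B²*(-5 + B) (q(B) = (B*B)*(-5 + B) = B²*(-5 + B))
-56444/q(-269) = -56444*1/(72361*(-5 - 269)) = -56444/(72361*(-274)) = -56444/(-19826914) = -56444*(-1/19826914) = 206/72361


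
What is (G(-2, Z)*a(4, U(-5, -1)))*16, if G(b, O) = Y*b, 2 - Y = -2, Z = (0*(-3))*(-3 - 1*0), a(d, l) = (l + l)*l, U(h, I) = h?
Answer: -6400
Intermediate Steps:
a(d, l) = 2*l² (a(d, l) = (2*l)*l = 2*l²)
Z = 0 (Z = 0*(-3 + 0) = 0*(-3) = 0)
Y = 4 (Y = 2 - 1*(-2) = 2 + 2 = 4)
G(b, O) = 4*b
(G(-2, Z)*a(4, U(-5, -1)))*16 = ((4*(-2))*(2*(-5)²))*16 = -16*25*16 = -8*50*16 = -400*16 = -6400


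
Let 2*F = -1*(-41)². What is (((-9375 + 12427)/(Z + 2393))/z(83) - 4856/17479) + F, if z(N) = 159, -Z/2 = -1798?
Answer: -27988369949845/33288790458 ≈ -840.77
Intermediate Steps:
Z = 3596 (Z = -2*(-1798) = 3596)
F = -1681/2 (F = (-1*(-41)²)/2 = (-1*1681)/2 = (½)*(-1681) = -1681/2 ≈ -840.50)
(((-9375 + 12427)/(Z + 2393))/z(83) - 4856/17479) + F = (((-9375 + 12427)/(3596 + 2393))/159 - 4856/17479) - 1681/2 = ((3052/5989)*(1/159) - 4856*1/17479) - 1681/2 = ((3052*(1/5989))*(1/159) - 4856/17479) - 1681/2 = ((3052/5989)*(1/159) - 4856/17479) - 1681/2 = (3052/952251 - 4856/17479) - 1681/2 = -4570784948/16644395229 - 1681/2 = -27988369949845/33288790458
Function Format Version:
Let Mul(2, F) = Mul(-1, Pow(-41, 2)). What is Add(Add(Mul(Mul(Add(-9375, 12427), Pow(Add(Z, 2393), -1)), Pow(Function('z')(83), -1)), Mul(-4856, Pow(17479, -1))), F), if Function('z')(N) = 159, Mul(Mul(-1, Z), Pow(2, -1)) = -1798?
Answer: Rational(-27988369949845, 33288790458) ≈ -840.77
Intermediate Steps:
Z = 3596 (Z = Mul(-2, -1798) = 3596)
F = Rational(-1681, 2) (F = Mul(Rational(1, 2), Mul(-1, Pow(-41, 2))) = Mul(Rational(1, 2), Mul(-1, 1681)) = Mul(Rational(1, 2), -1681) = Rational(-1681, 2) ≈ -840.50)
Add(Add(Mul(Mul(Add(-9375, 12427), Pow(Add(Z, 2393), -1)), Pow(Function('z')(83), -1)), Mul(-4856, Pow(17479, -1))), F) = Add(Add(Mul(Mul(Add(-9375, 12427), Pow(Add(3596, 2393), -1)), Pow(159, -1)), Mul(-4856, Pow(17479, -1))), Rational(-1681, 2)) = Add(Add(Mul(Mul(3052, Pow(5989, -1)), Rational(1, 159)), Mul(-4856, Rational(1, 17479))), Rational(-1681, 2)) = Add(Add(Mul(Mul(3052, Rational(1, 5989)), Rational(1, 159)), Rational(-4856, 17479)), Rational(-1681, 2)) = Add(Add(Mul(Rational(3052, 5989), Rational(1, 159)), Rational(-4856, 17479)), Rational(-1681, 2)) = Add(Add(Rational(3052, 952251), Rational(-4856, 17479)), Rational(-1681, 2)) = Add(Rational(-4570784948, 16644395229), Rational(-1681, 2)) = Rational(-27988369949845, 33288790458)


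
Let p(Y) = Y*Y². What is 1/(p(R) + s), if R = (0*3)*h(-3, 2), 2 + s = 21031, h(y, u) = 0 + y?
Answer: 1/21029 ≈ 4.7553e-5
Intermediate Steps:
h(y, u) = y
s = 21029 (s = -2 + 21031 = 21029)
R = 0 (R = (0*3)*(-3) = 0*(-3) = 0)
p(Y) = Y³
1/(p(R) + s) = 1/(0³ + 21029) = 1/(0 + 21029) = 1/21029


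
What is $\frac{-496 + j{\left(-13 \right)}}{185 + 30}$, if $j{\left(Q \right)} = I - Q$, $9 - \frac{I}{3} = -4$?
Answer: $- \frac{444}{215} \approx -2.0651$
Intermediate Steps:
$I = 39$ ($I = 27 - -12 = 27 + 12 = 39$)
$j{\left(Q \right)} = 39 - Q$
$\frac{-496 + j{\left(-13 \right)}}{185 + 30} = \frac{-496 + \left(39 - -13\right)}{185 + 30} = \frac{-496 + \left(39 + 13\right)}{215} = \left(-496 + 52\right) \frac{1}{215} = \left(-444\right) \frac{1}{215} = - \frac{444}{215}$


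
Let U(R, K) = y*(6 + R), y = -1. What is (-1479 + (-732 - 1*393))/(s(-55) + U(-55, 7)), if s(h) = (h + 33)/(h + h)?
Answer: -2170/41 ≈ -52.927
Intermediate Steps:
U(R, K) = -6 - R (U(R, K) = -(6 + R) = -6 - R)
s(h) = (33 + h)/(2*h) (s(h) = (33 + h)/((2*h)) = (33 + h)*(1/(2*h)) = (33 + h)/(2*h))
(-1479 + (-732 - 1*393))/(s(-55) + U(-55, 7)) = (-1479 + (-732 - 1*393))/((½)*(33 - 55)/(-55) + (-6 - 1*(-55))) = (-1479 + (-732 - 393))/((½)*(-1/55)*(-22) + (-6 + 55)) = (-1479 - 1125)/(⅕ + 49) = -2604/246/5 = -2604*5/246 = -2170/41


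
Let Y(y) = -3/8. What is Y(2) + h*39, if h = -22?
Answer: -6867/8 ≈ -858.38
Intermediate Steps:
Y(y) = -3/8 (Y(y) = -3*⅛ = -3/8)
Y(2) + h*39 = -3/8 - 22*39 = -3/8 - 858 = -6867/8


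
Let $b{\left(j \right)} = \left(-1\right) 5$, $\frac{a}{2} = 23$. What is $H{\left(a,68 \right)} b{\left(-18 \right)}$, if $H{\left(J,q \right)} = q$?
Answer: $-340$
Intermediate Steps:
$a = 46$ ($a = 2 \cdot 23 = 46$)
$b{\left(j \right)} = -5$
$H{\left(a,68 \right)} b{\left(-18 \right)} = 68 \left(-5\right) = -340$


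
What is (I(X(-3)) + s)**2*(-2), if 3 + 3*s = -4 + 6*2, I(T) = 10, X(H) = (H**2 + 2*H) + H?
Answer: -2450/9 ≈ -272.22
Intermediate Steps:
X(H) = H**2 + 3*H
s = 5/3 (s = -1 + (-4 + 6*2)/3 = -1 + (-4 + 12)/3 = -1 + (1/3)*8 = -1 + 8/3 = 5/3 ≈ 1.6667)
(I(X(-3)) + s)**2*(-2) = (10 + 5/3)**2*(-2) = (35/3)**2*(-2) = (1225/9)*(-2) = -2450/9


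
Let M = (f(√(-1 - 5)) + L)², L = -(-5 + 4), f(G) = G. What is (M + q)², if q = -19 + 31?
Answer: 25 + 28*I*√6 ≈ 25.0 + 68.586*I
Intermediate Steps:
L = 1 (L = -1*(-1) = 1)
q = 12
M = (1 + I*√6)² (M = (√(-1 - 5) + 1)² = (√(-6) + 1)² = (I*√6 + 1)² = (1 + I*√6)² ≈ -5.0 + 4.899*I)
(M + q)² = ((1 + I*√6)² + 12)² = (12 + (1 + I*√6)²)²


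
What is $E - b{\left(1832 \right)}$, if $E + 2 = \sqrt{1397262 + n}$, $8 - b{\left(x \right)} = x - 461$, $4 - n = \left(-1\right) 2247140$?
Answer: $1361 + 3 \sqrt{404934} \approx 3270.0$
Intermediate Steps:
$n = 2247144$ ($n = 4 - \left(-1\right) 2247140 = 4 - -2247140 = 4 + 2247140 = 2247144$)
$b{\left(x \right)} = 469 - x$ ($b{\left(x \right)} = 8 - \left(x - 461\right) = 8 - \left(-461 + x\right) = 469 - x$)
$E = -2 + 3 \sqrt{404934}$ ($E = -2 + \sqrt{1397262 + 2247144} = -2 + \sqrt{3644406} = -2 + 3 \sqrt{404934} \approx 1907.0$)
$E - b{\left(1832 \right)} = \left(-2 + 3 \sqrt{404934}\right) - \left(469 - 1832\right) = \left(-2 + 3 \sqrt{404934}\right) - -1363 = \left(-2 + 3 \sqrt{404934}\right) + 1363 = 1361 + 3 \sqrt{404934}$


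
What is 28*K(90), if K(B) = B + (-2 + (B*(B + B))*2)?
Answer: 909664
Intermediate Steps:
K(B) = -2 + B + 4*B**2 (K(B) = B + (-2 + (B*(2*B))*2) = B + (-2 + (2*B**2)*2) = B + (-2 + 4*B**2) = -2 + B + 4*B**2)
28*K(90) = 28*(-2 + 90 + 4*90**2) = 28*(-2 + 90 + 4*8100) = 28*(-2 + 90 + 32400) = 28*32488 = 909664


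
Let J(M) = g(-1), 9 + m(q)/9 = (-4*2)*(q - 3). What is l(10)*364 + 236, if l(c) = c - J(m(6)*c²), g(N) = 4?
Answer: 2420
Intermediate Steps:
m(q) = 135 - 72*q (m(q) = -81 + 9*((-4*2)*(q - 3)) = -81 + 9*(-8*(-3 + q)) = -81 + 9*(24 - 8*q) = -81 + (216 - 72*q) = 135 - 72*q)
J(M) = 4
l(c) = -4 + c (l(c) = c - 1*4 = c - 4 = -4 + c)
l(10)*364 + 236 = (-4 + 10)*364 + 236 = 6*364 + 236 = 2184 + 236 = 2420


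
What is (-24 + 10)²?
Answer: 196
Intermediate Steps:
(-24 + 10)² = (-14)² = 196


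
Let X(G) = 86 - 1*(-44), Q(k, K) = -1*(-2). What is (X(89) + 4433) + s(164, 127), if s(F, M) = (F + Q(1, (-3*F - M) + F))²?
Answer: 32119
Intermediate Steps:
Q(k, K) = 2
X(G) = 130 (X(G) = 86 + 44 = 130)
s(F, M) = (2 + F)² (s(F, M) = (F + 2)² = (2 + F)²)
(X(89) + 4433) + s(164, 127) = (130 + 4433) + (2 + 164)² = 4563 + 166² = 4563 + 27556 = 32119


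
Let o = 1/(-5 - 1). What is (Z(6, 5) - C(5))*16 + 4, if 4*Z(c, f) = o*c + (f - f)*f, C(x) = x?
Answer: -80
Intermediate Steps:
o = -⅙ (o = 1/(-6) = -⅙ ≈ -0.16667)
Z(c, f) = -c/24 (Z(c, f) = (-c/6 + (f - f)*f)/4 = (-c/6 + 0*f)/4 = (-c/6 + 0)/4 = (-c/6)/4 = -c/24)
(Z(6, 5) - C(5))*16 + 4 = (-1/24*6 - 1*5)*16 + 4 = (-¼ - 5)*16 + 4 = -21/4*16 + 4 = -84 + 4 = -80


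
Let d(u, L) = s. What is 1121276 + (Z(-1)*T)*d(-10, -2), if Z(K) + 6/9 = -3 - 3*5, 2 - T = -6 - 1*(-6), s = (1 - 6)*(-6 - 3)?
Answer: 1119596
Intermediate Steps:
s = 45 (s = -5*(-9) = 45)
d(u, L) = 45
T = 2 (T = 2 - (-6 - 1*(-6)) = 2 - (-6 + 6) = 2 - 1*0 = 2 + 0 = 2)
Z(K) = -56/3 (Z(K) = -⅔ + (-3 - 3*5) = -⅔ + (-3 - 15) = -⅔ - 18 = -56/3)
1121276 + (Z(-1)*T)*d(-10, -2) = 1121276 - 56/3*2*45 = 1121276 - 112/3*45 = 1121276 - 1680 = 1119596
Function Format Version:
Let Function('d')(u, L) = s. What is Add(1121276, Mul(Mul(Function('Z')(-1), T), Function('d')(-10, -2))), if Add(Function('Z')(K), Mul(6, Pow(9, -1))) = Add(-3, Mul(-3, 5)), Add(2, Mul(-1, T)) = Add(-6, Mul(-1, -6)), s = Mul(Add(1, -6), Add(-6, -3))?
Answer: 1119596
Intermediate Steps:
s = 45 (s = Mul(-5, -9) = 45)
Function('d')(u, L) = 45
T = 2 (T = Add(2, Mul(-1, Add(-6, Mul(-1, -6)))) = Add(2, Mul(-1, Add(-6, 6))) = Add(2, Mul(-1, 0)) = Add(2, 0) = 2)
Function('Z')(K) = Rational(-56, 3) (Function('Z')(K) = Add(Rational(-2, 3), Add(-3, Mul(-3, 5))) = Add(Rational(-2, 3), Add(-3, -15)) = Add(Rational(-2, 3), -18) = Rational(-56, 3))
Add(1121276, Mul(Mul(Function('Z')(-1), T), Function('d')(-10, -2))) = Add(1121276, Mul(Mul(Rational(-56, 3), 2), 45)) = Add(1121276, Mul(Rational(-112, 3), 45)) = Add(1121276, -1680) = 1119596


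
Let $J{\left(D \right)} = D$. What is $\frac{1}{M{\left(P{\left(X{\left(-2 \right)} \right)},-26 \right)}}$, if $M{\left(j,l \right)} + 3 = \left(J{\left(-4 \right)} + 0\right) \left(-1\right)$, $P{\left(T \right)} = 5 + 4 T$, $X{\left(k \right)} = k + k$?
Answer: $1$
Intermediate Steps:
$X{\left(k \right)} = 2 k$
$M{\left(j,l \right)} = 1$ ($M{\left(j,l \right)} = -3 + \left(-4 + 0\right) \left(-1\right) = -3 - -4 = -3 + 4 = 1$)
$\frac{1}{M{\left(P{\left(X{\left(-2 \right)} \right)},-26 \right)}} = 1^{-1} = 1$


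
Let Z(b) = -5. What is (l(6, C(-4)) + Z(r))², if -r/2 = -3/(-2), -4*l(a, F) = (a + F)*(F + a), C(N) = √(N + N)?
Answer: 72 + 144*I*√2 ≈ 72.0 + 203.65*I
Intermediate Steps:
C(N) = √2*√N (C(N) = √(2*N) = √2*√N)
l(a, F) = -(F + a)²/4 (l(a, F) = -(a + F)*(F + a)/4 = -(F + a)*(F + a)/4 = -(F + a)²/4)
r = -3 (r = -(-6)/(-2) = -(-6)*(-1)/2 = -2*3/2 = -3)
(l(6, C(-4)) + Z(r))² = (-(√2*√(-4) + 6)²/4 - 5)² = (-(√2*(2*I) + 6)²/4 - 5)² = (-(2*I*√2 + 6)²/4 - 5)² = (-(6 + 2*I*√2)²/4 - 5)² = (-5 - (6 + 2*I*√2)²/4)²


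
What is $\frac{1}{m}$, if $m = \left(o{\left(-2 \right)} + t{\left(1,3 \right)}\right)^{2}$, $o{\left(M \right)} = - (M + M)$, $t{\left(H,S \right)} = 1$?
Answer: $\frac{1}{25} \approx 0.04$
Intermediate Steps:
$o{\left(M \right)} = - 2 M$
$m = 25$ ($m = \left(\left(-2\right) \left(-2\right) + 1\right)^{2} = \left(4 + 1\right)^{2} = 5^{2} = 25$)
$\frac{1}{m} = \frac{1}{25}$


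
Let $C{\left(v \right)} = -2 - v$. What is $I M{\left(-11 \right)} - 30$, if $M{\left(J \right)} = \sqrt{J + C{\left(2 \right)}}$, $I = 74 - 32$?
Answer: $-30 + 42 i \sqrt{15} \approx -30.0 + 162.67 i$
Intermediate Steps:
$I = 42$ ($I = 74 - 32 = 42$)
$M{\left(J \right)} = \sqrt{-4 + J}$ ($M{\left(J \right)} = \sqrt{J - 4} = \sqrt{-4 + J}$)
$I M{\left(-11 \right)} - 30 = 42 \sqrt{-4 - 11} - 30 = 42 \sqrt{-15} - 30 = 42 i \sqrt{15} - 30 = -30 + 42 i \sqrt{15}$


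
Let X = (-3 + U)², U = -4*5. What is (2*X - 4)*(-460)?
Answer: -484840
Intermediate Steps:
U = -20
X = 529 (X = (-3 - 20)² = (-23)² = 529)
(2*X - 4)*(-460) = (2*529 - 4)*(-460) = (1058 - 4)*(-460) = 1054*(-460) = -484840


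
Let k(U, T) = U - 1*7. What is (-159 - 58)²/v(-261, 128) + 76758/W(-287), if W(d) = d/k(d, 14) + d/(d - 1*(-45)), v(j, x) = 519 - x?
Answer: 38260079732/1074077 ≈ 35621.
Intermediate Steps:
k(U, T) = -7 + U (k(U, T) = U - 7 = -7 + U)
W(d) = d/(-7 + d) + d/(45 + d) (W(d) = d/(-7 + d) + d/(d - 1*(-45)) = d/(-7 + d) + d/(d + 45) = d/(-7 + d) + d/(45 + d))
(-159 - 58)²/v(-261, 128) + 76758/W(-287) = (-159 - 58)²/(519 - 1*128) + 76758/((2*(-287)*(19 - 287)/(-7 - 287*(45 - 287)))) = (-217)²/(519 - 128) + 76758/((2*(-287)*(-268)/(-294*(-242)))) = 47089/391 + 76758/((2*(-287)*(-1/294)*(-1/242)*(-268))) = 47089*(1/391) + 76758/(5494/2541) = 47089/391 + 76758*(2541/5494) = 47089/391 + 97521039/2747 = 38260079732/1074077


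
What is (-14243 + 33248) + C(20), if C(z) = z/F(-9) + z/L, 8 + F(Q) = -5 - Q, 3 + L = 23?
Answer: 19001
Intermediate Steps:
L = 20 (L = -3 + 23 = 20)
F(Q) = -13 - Q (F(Q) = -8 + (-5 - Q) = -13 - Q)
C(z) = -z/5 (C(z) = z/(-13 - 1*(-9)) + z/20 = z/(-13 + 9) + z*(1/20) = z/(-4) + z/20 = z*(-1/4) + z/20 = -z/4 + z/20 = -z/5)
(-14243 + 33248) + C(20) = (-14243 + 33248) - 1/5*20 = 19005 - 4 = 19001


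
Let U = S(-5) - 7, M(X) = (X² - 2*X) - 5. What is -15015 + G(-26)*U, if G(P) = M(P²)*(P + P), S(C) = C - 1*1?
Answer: 307983429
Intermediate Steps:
S(C) = -1 + C (S(C) = C - 1 = -1 + C)
M(X) = -5 + X² - 2*X
G(P) = 2*P*(-5 + P⁴ - 2*P²) (G(P) = (-5 + (P²)² - 2*P²)*(P + P) = (-5 + P⁴ - 2*P²)*(2*P) = 2*P*(-5 + P⁴ - 2*P²))
U = -13 (U = (-1 - 5) - 7 = -6 - 7 = -13)
-15015 + G(-26)*U = -15015 + (2*(-26)*(-5 + (-26)⁴ - 2*(-26)²))*(-13) = -15015 + (2*(-26)*(-5 + 456976 - 2*676))*(-13) = -15015 + (2*(-26)*(-5 + 456976 - 1352))*(-13) = -15015 + (2*(-26)*455619)*(-13) = -15015 - 23692188*(-13) = -15015 + 307998444 = 307983429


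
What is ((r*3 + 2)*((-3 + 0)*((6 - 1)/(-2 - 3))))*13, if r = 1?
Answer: 195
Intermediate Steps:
((r*3 + 2)*((-3 + 0)*((6 - 1)/(-2 - 3))))*13 = ((1*3 + 2)*((-3 + 0)*((6 - 1)/(-2 - 3))))*13 = ((3 + 2)*(-15/(-5)))*13 = (5*(-15*(-1)/5))*13 = (5*(-3*(-1)))*13 = (5*3)*13 = 15*13 = 195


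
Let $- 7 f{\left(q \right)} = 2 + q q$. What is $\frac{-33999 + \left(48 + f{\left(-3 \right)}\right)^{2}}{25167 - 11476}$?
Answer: $- \frac{1560326}{670859} \approx -2.3259$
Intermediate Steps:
$f{\left(q \right)} = - \frac{2}{7} - \frac{q^{2}}{7}$ ($f{\left(q \right)} = - \frac{2 + q q}{7} = - \frac{2 + q^{2}}{7} = - \frac{2}{7} - \frac{q^{2}}{7}$)
$\frac{-33999 + \left(48 + f{\left(-3 \right)}\right)^{2}}{25167 - 11476} = \frac{-33999 + \left(48 - \left(\frac{2}{7} + \frac{\left(-3\right)^{2}}{7}\right)\right)^{2}}{25167 - 11476} = \frac{-33999 + \left(48 - \frac{11}{7}\right)^{2}}{13691} = \left(-33999 + \left(48 - \frac{11}{7}\right)^{2}\right) \frac{1}{13691} = \left(-33999 + \left(\frac{325}{7}\right)^{2}\right) \frac{1}{13691} = \left(-33999 + \frac{105625}{49}\right) \frac{1}{13691} = \left(- \frac{1560326}{49}\right) \frac{1}{13691} = - \frac{1560326}{670859}$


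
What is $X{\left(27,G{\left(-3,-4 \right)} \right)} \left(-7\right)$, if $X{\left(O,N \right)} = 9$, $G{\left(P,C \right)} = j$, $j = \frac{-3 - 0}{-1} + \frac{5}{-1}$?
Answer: $-63$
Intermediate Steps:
$j = -2$ ($j = \left(-3 + 0\right) \left(-1\right) + 5 \left(-1\right) = \left(-3\right) \left(-1\right) - 5 = 3 - 5 = -2$)
$G{\left(P,C \right)} = -2$
$X{\left(27,G{\left(-3,-4 \right)} \right)} \left(-7\right) = 9 \left(-7\right) = -63$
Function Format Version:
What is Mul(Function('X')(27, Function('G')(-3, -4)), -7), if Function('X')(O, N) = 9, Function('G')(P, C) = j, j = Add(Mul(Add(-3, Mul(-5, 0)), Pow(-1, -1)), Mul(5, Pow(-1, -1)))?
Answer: -63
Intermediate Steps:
j = -2 (j = Add(Mul(Add(-3, 0), -1), Mul(5, -1)) = Add(Mul(-3, -1), -5) = Add(3, -5) = -2)
Function('G')(P, C) = -2
Mul(Function('X')(27, Function('G')(-3, -4)), -7) = Mul(9, -7) = -63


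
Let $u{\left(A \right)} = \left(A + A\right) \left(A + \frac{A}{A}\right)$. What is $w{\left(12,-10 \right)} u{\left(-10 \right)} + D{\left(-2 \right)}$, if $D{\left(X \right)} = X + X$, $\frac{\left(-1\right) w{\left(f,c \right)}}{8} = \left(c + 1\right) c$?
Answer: $-129604$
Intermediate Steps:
$u{\left(A \right)} = 2 A \left(1 + A\right)$ ($u{\left(A \right)} = 2 A \left(A + 1\right) = 2 A \left(1 + A\right)$)
$w{\left(f,c \right)} = - 8 c \left(1 + c\right)$ ($w{\left(f,c \right)} = - 8 \left(c + 1\right) c = - 8 \left(1 + c\right) c = - 8 c \left(1 + c\right)$)
$D{\left(X \right)} = 2 X$
$w{\left(12,-10 \right)} u{\left(-10 \right)} + D{\left(-2 \right)} = \left(-8\right) \left(-10\right) \left(1 - 10\right) 2 \left(-10\right) \left(1 - 10\right) + 2 \left(-2\right) = \left(-8\right) \left(-10\right) \left(-9\right) 2 \left(-10\right) \left(-9\right) - 4 = \left(-720\right) 180 - 4 = -129600 - 4 = -129604$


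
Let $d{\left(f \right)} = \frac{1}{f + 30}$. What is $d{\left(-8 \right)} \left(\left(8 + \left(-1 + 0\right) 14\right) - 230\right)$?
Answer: $- \frac{118}{11} \approx -10.727$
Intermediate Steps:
$d{\left(f \right)} = \frac{1}{30 + f}$
$d{\left(-8 \right)} \left(\left(8 + \left(-1 + 0\right) 14\right) - 230\right) = \frac{\left(8 + \left(-1 + 0\right) 14\right) - 230}{30 - 8} = \frac{\left(8 - 14\right) - 230}{22} = \frac{-6 - 230}{22} = \frac{1}{22} \left(-236\right) = - \frac{118}{11}$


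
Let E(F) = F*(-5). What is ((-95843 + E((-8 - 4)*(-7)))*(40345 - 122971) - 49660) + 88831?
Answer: 7953865809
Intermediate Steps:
E(F) = -5*F
((-95843 + E((-8 - 4)*(-7)))*(40345 - 122971) - 49660) + 88831 = ((-95843 - 5*(-8 - 4)*(-7))*(40345 - 122971) - 49660) + 88831 = ((-95843 - (-60)*(-7))*(-82626) - 49660) + 88831 = ((-95843 - 5*84)*(-82626) - 49660) + 88831 = ((-95843 - 420)*(-82626) - 49660) + 88831 = (-96263*(-82626) - 49660) + 88831 = (7953826638 - 49660) + 88831 = 7953776978 + 88831 = 7953865809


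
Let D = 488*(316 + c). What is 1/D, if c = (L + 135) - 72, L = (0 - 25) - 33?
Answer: 1/156648 ≈ 6.3837e-6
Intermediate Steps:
L = -58 (L = -25 - 33 = -58)
c = 5 (c = (-58 + 135) - 72 = 77 - 72 = 5)
D = 156648 (D = 488*(316 + 5) = 488*321 = 156648)
1/D = 1/156648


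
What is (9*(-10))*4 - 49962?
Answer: -50322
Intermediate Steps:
(9*(-10))*4 - 49962 = -90*4 - 49962 = -360 - 49962 = -50322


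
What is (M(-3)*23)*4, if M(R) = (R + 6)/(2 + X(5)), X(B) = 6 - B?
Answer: 92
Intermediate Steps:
M(R) = 2 + R/3 (M(R) = (R + 6)/(2 + (6 - 1*5)) = (6 + R)/(2 + (6 - 5)) = (6 + R)/(2 + 1) = (6 + R)/3 = (6 + R)*(1/3) = 2 + R/3)
(M(-3)*23)*4 = ((2 + (1/3)*(-3))*23)*4 = ((2 - 1)*23)*4 = (1*23)*4 = 23*4 = 92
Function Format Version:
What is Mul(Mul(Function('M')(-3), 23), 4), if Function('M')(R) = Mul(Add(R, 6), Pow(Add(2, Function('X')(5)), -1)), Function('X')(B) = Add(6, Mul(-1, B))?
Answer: 92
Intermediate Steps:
Function('M')(R) = Add(2, Mul(Rational(1, 3), R)) (Function('M')(R) = Mul(Add(R, 6), Pow(Add(2, Add(6, Mul(-1, 5))), -1)) = Mul(Add(6, R), Pow(Add(2, Add(6, -5)), -1)) = Mul(Add(6, R), Pow(Add(2, 1), -1)) = Mul(Add(6, R), Pow(3, -1)) = Mul(Add(6, R), Rational(1, 3)) = Add(2, Mul(Rational(1, 3), R)))
Mul(Mul(Function('M')(-3), 23), 4) = Mul(Mul(Add(2, Mul(Rational(1, 3), -3)), 23), 4) = Mul(Mul(Add(2, -1), 23), 4) = Mul(Mul(1, 23), 4) = Mul(23, 4) = 92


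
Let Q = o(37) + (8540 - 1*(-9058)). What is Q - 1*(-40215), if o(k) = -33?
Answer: 57780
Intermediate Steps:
Q = 17565 (Q = -33 + (8540 - 1*(-9058)) = -33 + (8540 + 9058) = -33 + 17598 = 17565)
Q - 1*(-40215) = 17565 - 1*(-40215) = 17565 + 40215 = 57780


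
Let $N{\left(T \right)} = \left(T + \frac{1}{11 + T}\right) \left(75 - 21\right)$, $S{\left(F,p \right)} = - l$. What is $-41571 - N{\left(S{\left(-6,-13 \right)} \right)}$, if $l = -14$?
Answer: $- \frac{1058229}{25} \approx -42329.0$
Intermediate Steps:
$S{\left(F,p \right)} = 14$ ($S{\left(F,p \right)} = \left(-1\right) \left(-14\right) = 14$)
$N{\left(T \right)} = 54 T + \frac{54}{11 + T}$ ($N{\left(T \right)} = \left(T + \frac{1}{11 + T}\right) 54 = 54 T + \frac{54}{11 + T}$)
$-41571 - N{\left(S{\left(-6,-13 \right)} \right)} = -41571 - \frac{54 \left(1 + 14^{2} + 11 \cdot 14\right)}{11 + 14} = -41571 - \frac{54 \left(1 + 196 + 154\right)}{25} = -41571 - 54 \cdot \frac{1}{25} \cdot 351 = -41571 - \frac{18954}{25} = - \frac{1058229}{25}$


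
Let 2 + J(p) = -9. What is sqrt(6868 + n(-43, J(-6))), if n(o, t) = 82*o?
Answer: sqrt(3342) ≈ 57.810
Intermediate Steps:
J(p) = -11 (J(p) = -2 - 9 = -11)
sqrt(6868 + n(-43, J(-6))) = sqrt(6868 + 82*(-43)) = sqrt(6868 - 3526) = sqrt(3342)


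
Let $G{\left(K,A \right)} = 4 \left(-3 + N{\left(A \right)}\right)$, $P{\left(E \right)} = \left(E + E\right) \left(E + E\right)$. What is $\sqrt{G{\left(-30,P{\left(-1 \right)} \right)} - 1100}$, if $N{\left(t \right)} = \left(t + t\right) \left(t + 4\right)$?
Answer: $2 i \sqrt{214} \approx 29.257 i$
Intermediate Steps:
$N{\left(t \right)} = 2 t \left(4 + t\right)$
$P{\left(E \right)} = 4 E^{2}$ ($P{\left(E \right)} = 2 E 2 E = 4 E^{2}$)
$G{\left(K,A \right)} = -12 + 8 A \left(4 + A\right)$ ($G{\left(K,A \right)} = 4 \left(-3 + 2 A \left(4 + A\right)\right) = -12 + 8 A \left(4 + A\right)$)
$\sqrt{G{\left(-30,P{\left(-1 \right)} \right)} - 1100} = \sqrt{\left(-12 + 8 \cdot 4 \left(-1\right)^{2} \left(4 + 4 \left(-1\right)^{2}\right)\right) - 1100} = \sqrt{\left(-12 + 8 \cdot 4 \cdot 1 \left(4 + 4 \cdot 1\right)\right) - 1100} = \sqrt{\left(-12 + 8 \cdot 4 \left(4 + 4\right)\right) - 1100} = \sqrt{\left(-12 + 8 \cdot 4 \cdot 8\right) - 1100} = \sqrt{\left(-12 + 256\right) - 1100} = \sqrt{244 - 1100} = \sqrt{-856} = 2 i \sqrt{214}$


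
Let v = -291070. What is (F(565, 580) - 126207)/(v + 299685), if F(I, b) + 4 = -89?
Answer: -25260/1723 ≈ -14.660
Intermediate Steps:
F(I, b) = -93 (F(I, b) = -4 - 89 = -93)
(F(565, 580) - 126207)/(v + 299685) = (-93 - 126207)/(-291070 + 299685) = -126300/8615 = -126300*1/8615 = -25260/1723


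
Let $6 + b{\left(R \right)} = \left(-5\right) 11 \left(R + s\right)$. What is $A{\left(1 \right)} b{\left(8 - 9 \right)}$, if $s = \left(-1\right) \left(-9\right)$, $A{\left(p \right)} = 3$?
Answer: $-1338$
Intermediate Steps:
$s = 9$
$b{\left(R \right)} = -501 - 55 R$ ($b{\left(R \right)} = -6 + \left(-5\right) 11 \left(R + 9\right) = -6 - 55 \left(9 + R\right) = -6 - \left(495 + 55 R\right) = -501 - 55 R$)
$A{\left(1 \right)} b{\left(8 - 9 \right)} = 3 \left(-501 - 55 \left(8 - 9\right)\right) = 3 \left(-501 - -55\right) = 3 \left(-501 + 55\right) = 3 \left(-446\right) = -1338$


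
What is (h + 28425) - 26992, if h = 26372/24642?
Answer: 17669179/12321 ≈ 1434.1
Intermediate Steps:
h = 13186/12321 (h = 26372*(1/24642) = 13186/12321 ≈ 1.0702)
(h + 28425) - 26992 = (13186/12321 + 28425) - 26992 = 350237611/12321 - 26992 = 17669179/12321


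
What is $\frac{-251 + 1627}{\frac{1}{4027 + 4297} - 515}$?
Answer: $- \frac{11453824}{4286859} \approx -2.6718$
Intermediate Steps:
$\frac{-251 + 1627}{\frac{1}{4027 + 4297} - 515} = \frac{1376}{\frac{1}{8324} - 515} = \frac{1376}{- \frac{4286859}{8324}} = 1376 \left(- \frac{8324}{4286859}\right) = - \frac{11453824}{4286859}$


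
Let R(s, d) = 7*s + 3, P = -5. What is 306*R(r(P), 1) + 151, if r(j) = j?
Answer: -9641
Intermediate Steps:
R(s, d) = 3 + 7*s
306*R(r(P), 1) + 151 = 306*(3 + 7*(-5)) + 151 = 306*(3 - 35) + 151 = 306*(-32) + 151 = -9792 + 151 = -9641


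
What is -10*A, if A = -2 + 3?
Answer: -10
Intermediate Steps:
A = 1
-10*A = -10*1 = -10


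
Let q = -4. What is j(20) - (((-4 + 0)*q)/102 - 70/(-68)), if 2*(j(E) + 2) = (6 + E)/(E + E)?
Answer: -5837/2040 ≈ -2.8613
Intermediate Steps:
j(E) = -2 + (6 + E)/(4*E) (j(E) = -2 + ((6 + E)/(E + E))/2 = -2 + ((6 + E)/((2*E)))/2 = -2 + ((6 + E)*(1/(2*E)))/2 = -2 + ((6 + E)/(2*E))/2 = -2 + (6 + E)/(4*E))
j(20) - (((-4 + 0)*q)/102 - 70/(-68)) = (1/4)*(6 - 7*20)/20 - (((-4 + 0)*(-4))/102 - 70/(-68)) = (1/4)*(1/20)*(6 - 140) - (-4*(-4)*(1/102) - 70*(-1/68)) = (1/4)*(1/20)*(-134) - (16*(1/102) + 35/34) = -67/40 - (8/51 + 35/34) = -67/40 - 1*121/102 = -67/40 - 121/102 = -5837/2040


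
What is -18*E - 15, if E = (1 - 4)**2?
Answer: -177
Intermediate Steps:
E = 9 (E = (-3)**2 = 9)
-18*E - 15 = -18*9 - 15 = -162 - 15 = -177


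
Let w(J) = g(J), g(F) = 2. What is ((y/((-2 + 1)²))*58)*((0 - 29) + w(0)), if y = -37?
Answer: 57942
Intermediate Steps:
w(J) = 2
((y/((-2 + 1)²))*58)*((0 - 29) + w(0)) = (-37/(-2 + 1)²*58)*((0 - 29) + 2) = (-37/((-1)²)*58)*(-29 + 2) = (-37/1*58)*(-27) = (-37*1*58)*(-27) = -37*58*(-27) = -2146*(-27) = 57942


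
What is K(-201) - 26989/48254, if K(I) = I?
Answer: -9726043/48254 ≈ -201.56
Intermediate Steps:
K(-201) - 26989/48254 = -201 - 26989/48254 = -9726043/48254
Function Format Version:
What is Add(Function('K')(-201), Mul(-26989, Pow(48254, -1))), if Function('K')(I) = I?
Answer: Rational(-9726043, 48254) ≈ -201.56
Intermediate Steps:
Add(Function('K')(-201), Mul(-26989, Pow(48254, -1))) = Add(-201, Mul(-26989, Pow(48254, -1))) = Add(-201, Mul(-26989, Rational(1, 48254))) = Add(-201, Rational(-26989, 48254)) = Rational(-9726043, 48254)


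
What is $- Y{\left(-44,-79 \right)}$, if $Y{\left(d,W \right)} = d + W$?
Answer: $123$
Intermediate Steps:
$Y{\left(d,W \right)} = W + d$
$- Y{\left(-44,-79 \right)} = - (-79 - 44) = \left(-1\right) \left(-123\right) = 123$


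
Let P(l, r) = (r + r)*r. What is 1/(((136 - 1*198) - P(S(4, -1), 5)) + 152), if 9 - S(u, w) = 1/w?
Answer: 1/40 ≈ 0.025000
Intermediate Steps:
S(u, w) = 9 - 1/w
P(l, r) = 2*r**2 (P(l, r) = (2*r)*r = 2*r**2)
1/(((136 - 1*198) - P(S(4, -1), 5)) + 152) = 1/(((136 - 1*198) - 2*5**2) + 152) = 1/(((136 - 198) - 2*25) + 152) = 1/((-62 - 1*50) + 152) = 1/((-62 - 50) + 152) = 1/(-112 + 152) = 1/40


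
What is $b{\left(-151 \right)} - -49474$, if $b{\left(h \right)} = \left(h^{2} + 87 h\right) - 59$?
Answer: $59079$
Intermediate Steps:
$b{\left(h \right)} = -59 + h^{2} + 87 h$
$b{\left(-151 \right)} - -49474 = \left(-59 + \left(-151\right)^{2} + 87 \left(-151\right)\right) - -49474 = \left(-59 + 22801 - 13137\right) + 49474 = 9605 + 49474 = 59079$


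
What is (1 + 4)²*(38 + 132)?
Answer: 4250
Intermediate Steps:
(1 + 4)²*(38 + 132) = 5²*170 = 25*170 = 4250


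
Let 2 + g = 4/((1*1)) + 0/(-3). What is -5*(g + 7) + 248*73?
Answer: 18059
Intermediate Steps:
g = 2 (g = -2 + (4/((1*1)) + 0/(-3)) = -2 + (4/1 + 0*(-⅓)) = -2 + (4*1 + 0) = -2 + (4 + 0) = -2 + 4 = 2)
-5*(g + 7) + 248*73 = -5*(2 + 7) + 248*73 = -5*9 + 18104 = -45 + 18104 = 18059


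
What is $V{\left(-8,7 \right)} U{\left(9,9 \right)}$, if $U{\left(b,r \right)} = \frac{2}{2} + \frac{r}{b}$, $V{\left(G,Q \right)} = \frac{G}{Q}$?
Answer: $- \frac{16}{7} \approx -2.2857$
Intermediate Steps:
$U{\left(b,r \right)} = 1 + \frac{r}{b}$ ($U{\left(b,r \right)} = 2 \cdot \frac{1}{2} + \frac{r}{b} = 1 + \frac{r}{b}$)
$V{\left(-8,7 \right)} U{\left(9,9 \right)} = - \frac{8}{7} \frac{9 + 9}{9} = \left(-8\right) \frac{1}{7} \cdot \frac{1}{9} \cdot 18 = \left(- \frac{8}{7}\right) 2 = - \frac{16}{7}$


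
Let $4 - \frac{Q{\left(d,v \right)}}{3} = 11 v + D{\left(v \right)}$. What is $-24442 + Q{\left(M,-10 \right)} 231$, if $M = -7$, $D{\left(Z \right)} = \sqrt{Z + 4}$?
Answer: $54560 - 693 i \sqrt{6} \approx 54560.0 - 1697.5 i$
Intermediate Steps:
$D{\left(Z \right)} = \sqrt{4 + Z}$
$Q{\left(d,v \right)} = 12 - 33 v - 3 \sqrt{4 + v}$ ($Q{\left(d,v \right)} = 12 - 3 \left(11 v + \sqrt{4 + v}\right) = 12 - 3 \left(\sqrt{4 + v} + 11 v\right) = 12 - \left(3 \sqrt{4 + v} + 33 v\right) = 12 - 33 v - 3 \sqrt{4 + v}$)
$-24442 + Q{\left(M,-10 \right)} 231 = -24442 + \left(12 - -330 - 3 \sqrt{4 - 10}\right) 231 = -24442 + \left(12 + 330 - 3 \sqrt{-6}\right) 231 = -24442 + \left(12 + 330 - 3 i \sqrt{6}\right) 231 = -24442 + \left(342 - 3 i \sqrt{6}\right) 231 = -24442 + \left(79002 - 693 i \sqrt{6}\right) = 54560 - 693 i \sqrt{6}$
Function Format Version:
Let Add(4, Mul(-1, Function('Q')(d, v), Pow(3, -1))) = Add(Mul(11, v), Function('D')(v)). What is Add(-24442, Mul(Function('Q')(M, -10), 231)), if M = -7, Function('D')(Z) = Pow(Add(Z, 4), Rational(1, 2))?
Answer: Add(54560, Mul(-693, I, Pow(6, Rational(1, 2)))) ≈ Add(54560., Mul(-1697.5, I))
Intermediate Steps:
Function('D')(Z) = Pow(Add(4, Z), Rational(1, 2))
Function('Q')(d, v) = Add(12, Mul(-33, v), Mul(-3, Pow(Add(4, v), Rational(1, 2)))) (Function('Q')(d, v) = Add(12, Mul(-3, Add(Mul(11, v), Pow(Add(4, v), Rational(1, 2))))) = Add(12, Mul(-3, Add(Pow(Add(4, v), Rational(1, 2)), Mul(11, v)))) = Add(12, Add(Mul(-33, v), Mul(-3, Pow(Add(4, v), Rational(1, 2))))) = Add(12, Mul(-33, v), Mul(-3, Pow(Add(4, v), Rational(1, 2)))))
Add(-24442, Mul(Function('Q')(M, -10), 231)) = Add(-24442, Mul(Add(12, Mul(-33, -10), Mul(-3, Pow(Add(4, -10), Rational(1, 2)))), 231)) = Add(-24442, Mul(Add(12, 330, Mul(-3, Pow(-6, Rational(1, 2)))), 231)) = Add(-24442, Mul(Add(12, 330, Mul(-3, Mul(I, Pow(6, Rational(1, 2))))), 231)) = Add(-24442, Mul(Add(12, 330, Mul(-3, I, Pow(6, Rational(1, 2)))), 231)) = Add(-24442, Mul(Add(342, Mul(-3, I, Pow(6, Rational(1, 2)))), 231)) = Add(-24442, Add(79002, Mul(-693, I, Pow(6, Rational(1, 2))))) = Add(54560, Mul(-693, I, Pow(6, Rational(1, 2))))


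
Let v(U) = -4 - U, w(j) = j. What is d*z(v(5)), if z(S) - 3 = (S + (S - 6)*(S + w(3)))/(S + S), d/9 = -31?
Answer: 837/2 ≈ 418.50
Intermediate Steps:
d = -279 (d = 9*(-31) = -279)
z(S) = 3 + (S + (-6 + S)*(3 + S))/(2*S) (z(S) = 3 + (S + (S - 6)*(S + 3))/(S + S) = 3 + (S + (-6 + S)*(3 + S))/((2*S)) = 3 + (S + (-6 + S)*(3 + S))*(1/(2*S)) = 3 + (S + (-6 + S)*(3 + S))/(2*S))
d*z(v(5)) = -279*(2 + (-4 - 1*5)/2 - 9/(-4 - 1*5)) = -279*(2 + (-4 - 5)/2 - 9/(-4 - 5)) = -279*(2 + (1/2)*(-9) - 9/(-9)) = -279*(2 - 9/2 - 9*(-1/9)) = -279*(2 - 9/2 + 1) = -279*(-3/2) = 837/2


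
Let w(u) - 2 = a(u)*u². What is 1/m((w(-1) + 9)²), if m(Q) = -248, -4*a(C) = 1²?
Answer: -1/248 ≈ -0.0040323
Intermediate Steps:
a(C) = -¼ (a(C) = -¼*1² = -¼*1 = -¼)
w(u) = 2 - u²/4
1/m((w(-1) + 9)²) = 1/(-248) = -1/248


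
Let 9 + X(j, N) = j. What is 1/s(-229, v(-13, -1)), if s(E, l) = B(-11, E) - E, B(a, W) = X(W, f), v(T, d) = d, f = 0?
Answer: -1/9 ≈ -0.11111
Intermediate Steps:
X(j, N) = -9 + j
B(a, W) = -9 + W
s(E, l) = -9 (s(E, l) = (-9 + E) - E = -9)
1/s(-229, v(-13, -1)) = 1/(-9) = -1/9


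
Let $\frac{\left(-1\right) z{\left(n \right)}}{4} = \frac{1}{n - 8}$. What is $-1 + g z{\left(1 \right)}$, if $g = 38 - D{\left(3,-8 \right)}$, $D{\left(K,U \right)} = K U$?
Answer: $\frac{241}{7} \approx 34.429$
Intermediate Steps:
$g = 62$ ($g = 38 - 3 \left(-8\right) = 38 - -24 = 38 + 24 = 62$)
$z{\left(n \right)} = - \frac{4}{-8 + n}$ ($z{\left(n \right)} = - \frac{4}{n - 8} = - \frac{4}{-8 + n}$)
$-1 + g z{\left(1 \right)} = -1 + 62 \left(- \frac{4}{-8 + 1}\right) = -1 + 62 \left(- \frac{4}{-7}\right) = -1 + 62 \left(\left(-4\right) \left(- \frac{1}{7}\right)\right) = -1 + 62 \cdot \frac{4}{7} = -1 + \frac{248}{7} = \frac{241}{7}$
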